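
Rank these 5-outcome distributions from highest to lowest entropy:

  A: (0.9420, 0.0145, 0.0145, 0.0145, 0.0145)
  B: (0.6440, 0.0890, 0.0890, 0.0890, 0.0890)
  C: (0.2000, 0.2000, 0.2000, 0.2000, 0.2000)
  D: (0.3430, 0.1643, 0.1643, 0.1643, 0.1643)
C > D > B > A

Key insight: Entropy is maximized by uniform distributions and minimized by concentrated distributions.

Entropies:
  H(A) = 0.4355 bits
  H(B) = 1.6513 bits
  H(C) = 2.3219 bits
  H(D) = 2.2417 bits

Ranking: C > D > B > A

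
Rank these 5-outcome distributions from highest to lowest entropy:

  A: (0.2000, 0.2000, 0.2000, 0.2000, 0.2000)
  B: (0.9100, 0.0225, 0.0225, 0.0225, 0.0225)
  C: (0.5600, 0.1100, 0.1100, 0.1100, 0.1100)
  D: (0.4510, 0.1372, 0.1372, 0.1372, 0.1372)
A > D > C > B

Key insight: Entropy is maximized by uniform distributions and minimized by concentrated distributions.

Entropies:
  H(A) = 2.3219 bits
  H(B) = 0.6165 bits
  H(C) = 1.8696 bits
  H(D) = 2.0911 bits

Ranking: A > D > C > B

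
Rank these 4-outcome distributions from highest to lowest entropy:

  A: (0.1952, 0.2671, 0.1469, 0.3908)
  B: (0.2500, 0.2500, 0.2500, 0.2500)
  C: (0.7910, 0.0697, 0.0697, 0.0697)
B > A > C

Key insight: Entropy is maximized by uniform distributions and minimized by concentrated distributions.

- Uniform distributions have maximum entropy log₂(4) = 2.0000 bits
- The more "peaked" or concentrated a distribution, the lower its entropy

Entropies:
  H(A) = 1.9050 bits
  H(B) = 2.0000 bits
  H(C) = 1.0708 bits

Ranking: B > A > C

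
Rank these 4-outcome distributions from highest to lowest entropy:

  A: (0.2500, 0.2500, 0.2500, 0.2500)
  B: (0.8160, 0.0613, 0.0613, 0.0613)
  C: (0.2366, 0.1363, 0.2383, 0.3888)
A > C > B

Key insight: Entropy is maximized by uniform distributions and minimized by concentrated distributions.

- Uniform distributions have maximum entropy log₂(4) = 2.0000 bits
- The more "peaked" or concentrated a distribution, the lower its entropy

Entropies:
  H(A) = 2.0000 bits
  H(B) = 0.9804 bits
  H(C) = 1.9068 bits

Ranking: A > C > B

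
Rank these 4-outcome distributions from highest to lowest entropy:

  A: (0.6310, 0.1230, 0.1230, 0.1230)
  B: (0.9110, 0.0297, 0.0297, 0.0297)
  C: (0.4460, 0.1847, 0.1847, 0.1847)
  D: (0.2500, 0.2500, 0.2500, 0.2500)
D > C > A > B

Key insight: Entropy is maximized by uniform distributions and minimized by concentrated distributions.

Entropies:
  H(A) = 1.5348 bits
  H(B) = 0.5742 bits
  H(C) = 1.8696 bits
  H(D) = 2.0000 bits

Ranking: D > C > A > B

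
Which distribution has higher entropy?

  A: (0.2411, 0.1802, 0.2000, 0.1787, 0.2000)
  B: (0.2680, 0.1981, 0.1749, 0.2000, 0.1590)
A

Both distributions are close to uniform, making this a harder comparison.

H(A) = 2.3131 bits
H(B) = 2.2980 bits

The distribution closer to uniform has higher entropy.
Answer: A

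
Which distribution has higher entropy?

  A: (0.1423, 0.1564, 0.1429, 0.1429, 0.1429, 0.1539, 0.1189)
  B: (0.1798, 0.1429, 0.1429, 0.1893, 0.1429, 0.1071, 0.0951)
A

Both distributions are close to uniform, making this a harder comparison.

H(A) = 2.8028 bits
H(B) = 2.7710 bits

The distribution closer to uniform has higher entropy.
Answer: A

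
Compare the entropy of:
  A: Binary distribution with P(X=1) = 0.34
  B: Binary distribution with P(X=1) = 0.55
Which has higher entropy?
B

For binary distributions, entropy is maximized at p=0.5 and decreases as p moves toward 0 or 1.

H(A) = H(0.34) = 0.9248 bits
H(B) = H(0.55) = 0.9928 bits

Distribution B (p=0.55) is closer to uniform (p=0.5), so it has higher entropy.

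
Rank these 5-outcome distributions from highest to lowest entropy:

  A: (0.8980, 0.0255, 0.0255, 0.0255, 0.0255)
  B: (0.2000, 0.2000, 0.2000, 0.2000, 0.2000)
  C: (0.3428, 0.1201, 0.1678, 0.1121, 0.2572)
B > C > A

Key insight: Entropy is maximized by uniform distributions and minimized by concentrated distributions.

- Uniform distributions have maximum entropy log₂(5) = 2.3219 bits
- The more "peaked" or concentrated a distribution, the lower its entropy

Entropies:
  H(A) = 0.6793 bits
  H(B) = 2.3219 bits
  H(C) = 2.1865 bits

Ranking: B > C > A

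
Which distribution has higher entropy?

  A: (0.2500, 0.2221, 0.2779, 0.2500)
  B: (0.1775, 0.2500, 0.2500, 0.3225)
A

Both distributions are close to uniform, making this a harder comparison.

H(A) = 1.9955 bits
H(B) = 1.9692 bits

The distribution closer to uniform has higher entropy.
Answer: A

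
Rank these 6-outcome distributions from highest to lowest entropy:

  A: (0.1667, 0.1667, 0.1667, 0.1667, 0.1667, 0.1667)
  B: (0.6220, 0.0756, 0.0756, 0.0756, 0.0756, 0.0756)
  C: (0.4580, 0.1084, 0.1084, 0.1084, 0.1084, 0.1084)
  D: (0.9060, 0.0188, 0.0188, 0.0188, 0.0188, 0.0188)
A > C > B > D

Key insight: Entropy is maximized by uniform distributions and minimized by concentrated distributions.

Entropies:
  H(A) = 2.5850 bits
  H(B) = 1.8343 bits
  H(C) = 2.2534 bits
  H(D) = 0.6679 bits

Ranking: A > C > B > D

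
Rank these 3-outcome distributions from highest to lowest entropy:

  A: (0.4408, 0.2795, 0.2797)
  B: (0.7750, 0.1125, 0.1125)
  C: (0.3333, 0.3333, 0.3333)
C > A > B

Key insight: Entropy is maximized by uniform distributions and minimized by concentrated distributions.

- Uniform distributions have maximum entropy log₂(3) = 1.5850 bits
- The more "peaked" or concentrated a distribution, the lower its entropy

Entropies:
  H(A) = 1.5491 bits
  H(B) = 0.9942 bits
  H(C) = 1.5850 bits

Ranking: C > A > B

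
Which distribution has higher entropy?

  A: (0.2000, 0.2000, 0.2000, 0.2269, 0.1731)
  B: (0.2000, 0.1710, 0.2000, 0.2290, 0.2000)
A

Both distributions are close to uniform, making this a harder comparison.

H(A) = 2.3167 bits
H(B) = 2.3158 bits

The distribution closer to uniform has higher entropy.
Answer: A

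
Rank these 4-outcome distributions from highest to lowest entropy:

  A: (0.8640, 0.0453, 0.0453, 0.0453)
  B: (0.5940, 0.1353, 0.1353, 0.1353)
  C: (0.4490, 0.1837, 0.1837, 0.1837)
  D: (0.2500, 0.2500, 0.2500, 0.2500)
D > C > B > A

Key insight: Entropy is maximized by uniform distributions and minimized by concentrated distributions.

Entropies:
  H(A) = 0.7892 bits
  H(B) = 1.6178 bits
  H(C) = 1.8658 bits
  H(D) = 2.0000 bits

Ranking: D > C > B > A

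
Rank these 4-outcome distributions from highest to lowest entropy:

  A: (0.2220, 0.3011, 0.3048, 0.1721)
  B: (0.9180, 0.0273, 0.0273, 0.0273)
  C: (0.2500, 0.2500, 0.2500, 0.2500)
C > A > B

Key insight: Entropy is maximized by uniform distributions and minimized by concentrated distributions.

- Uniform distributions have maximum entropy log₂(4) = 2.0000 bits
- The more "peaked" or concentrated a distribution, the lower its entropy

Entropies:
  H(A) = 1.9628 bits
  H(B) = 0.5392 bits
  H(C) = 2.0000 bits

Ranking: C > A > B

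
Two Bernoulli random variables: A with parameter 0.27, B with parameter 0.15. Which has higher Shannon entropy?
A

For binary distributions, entropy is maximized at p=0.5 and decreases as p moves toward 0 or 1.

H(A) = H(0.27) = 0.8415 bits
H(B) = H(0.15) = 0.6098 bits

Distribution A (p=0.27) is closer to uniform (p=0.5), so it has higher entropy.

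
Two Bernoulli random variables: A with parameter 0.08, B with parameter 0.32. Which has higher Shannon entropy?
B

For binary distributions, entropy is maximized at p=0.5 and decreases as p moves toward 0 or 1.

H(A) = H(0.08) = 0.4022 bits
H(B) = H(0.32) = 0.9044 bits

Distribution B (p=0.32) is closer to uniform (p=0.5), so it has higher entropy.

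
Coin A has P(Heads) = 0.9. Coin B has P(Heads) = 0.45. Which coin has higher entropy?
B

For binary distributions, entropy is maximized at p=0.5 and decreases as p moves toward 0 or 1.

H(A) = H(0.9) = 0.4690 bits
H(B) = H(0.45) = 0.9928 bits

Distribution B (p=0.45) is closer to uniform (p=0.5), so it has higher entropy.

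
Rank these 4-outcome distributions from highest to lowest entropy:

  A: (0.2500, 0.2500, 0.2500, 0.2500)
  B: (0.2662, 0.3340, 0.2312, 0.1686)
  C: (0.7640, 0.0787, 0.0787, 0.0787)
A > B > C

Key insight: Entropy is maximized by uniform distributions and minimized by concentrated distributions.

- Uniform distributions have maximum entropy log₂(4) = 2.0000 bits
- The more "peaked" or concentrated a distribution, the lower its entropy

Entropies:
  H(A) = 2.0000 bits
  H(B) = 1.9582 bits
  H(C) = 1.1624 bits

Ranking: A > B > C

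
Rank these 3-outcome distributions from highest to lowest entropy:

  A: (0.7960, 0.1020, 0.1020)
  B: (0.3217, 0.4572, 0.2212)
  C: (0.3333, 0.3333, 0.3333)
C > B > A

Key insight: Entropy is maximized by uniform distributions and minimized by concentrated distributions.

- Uniform distributions have maximum entropy log₂(3) = 1.5850 bits
- The more "peaked" or concentrated a distribution, the lower its entropy

Entropies:
  H(A) = 0.9339 bits
  H(B) = 1.5240 bits
  H(C) = 1.5850 bits

Ranking: C > B > A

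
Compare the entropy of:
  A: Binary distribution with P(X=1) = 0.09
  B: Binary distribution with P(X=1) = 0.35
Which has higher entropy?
B

For binary distributions, entropy is maximized at p=0.5 and decreases as p moves toward 0 or 1.

H(A) = H(0.09) = 0.4365 bits
H(B) = H(0.35) = 0.9341 bits

Distribution B (p=0.35) is closer to uniform (p=0.5), so it has higher entropy.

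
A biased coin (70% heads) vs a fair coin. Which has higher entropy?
Fair coin

The fair coin is uniform (p=0.5), maximizing binary entropy at 1 bit. The biased coin has H(0.70) ≈ 0.881 bits — its outcome is more predictable, so its entropy is lower.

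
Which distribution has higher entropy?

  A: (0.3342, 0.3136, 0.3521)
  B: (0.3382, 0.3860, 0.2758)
A

Both distributions are close to uniform, making this a harder comparison.

H(A) = 1.5834 bits
H(B) = 1.5716 bits

The distribution closer to uniform has higher entropy.
Answer: A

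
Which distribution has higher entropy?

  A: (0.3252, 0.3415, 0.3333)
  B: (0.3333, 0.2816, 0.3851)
A

Both distributions are close to uniform, making this a harder comparison.

H(A) = 1.5847 bits
H(B) = 1.5733 bits

The distribution closer to uniform has higher entropy.
Answer: A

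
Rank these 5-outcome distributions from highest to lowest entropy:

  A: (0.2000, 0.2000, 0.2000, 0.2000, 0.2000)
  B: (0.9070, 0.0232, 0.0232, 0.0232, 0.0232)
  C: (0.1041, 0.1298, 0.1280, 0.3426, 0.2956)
A > C > B

Key insight: Entropy is maximized by uniform distributions and minimized by concentrated distributions.

- Uniform distributions have maximum entropy log₂(5) = 2.3219 bits
- The more "peaked" or concentrated a distribution, the lower its entropy

Entropies:
  H(A) = 2.3219 bits
  H(B) = 0.6324 bits
  H(C) = 2.1509 bits

Ranking: A > C > B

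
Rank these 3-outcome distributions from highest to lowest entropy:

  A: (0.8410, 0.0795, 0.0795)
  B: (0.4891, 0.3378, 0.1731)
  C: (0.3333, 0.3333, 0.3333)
C > B > A

Key insight: Entropy is maximized by uniform distributions and minimized by concentrated distributions.

- Uniform distributions have maximum entropy log₂(3) = 1.5850 bits
- The more "peaked" or concentrated a distribution, the lower its entropy

Entropies:
  H(A) = 0.7909 bits
  H(B) = 1.4715 bits
  H(C) = 1.5850 bits

Ranking: C > B > A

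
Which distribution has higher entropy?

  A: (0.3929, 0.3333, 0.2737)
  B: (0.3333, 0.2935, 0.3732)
B

Both distributions are close to uniform, making this a harder comparison.

H(A) = 1.5695 bits
H(B) = 1.5781 bits

The distribution closer to uniform has higher entropy.
Answer: B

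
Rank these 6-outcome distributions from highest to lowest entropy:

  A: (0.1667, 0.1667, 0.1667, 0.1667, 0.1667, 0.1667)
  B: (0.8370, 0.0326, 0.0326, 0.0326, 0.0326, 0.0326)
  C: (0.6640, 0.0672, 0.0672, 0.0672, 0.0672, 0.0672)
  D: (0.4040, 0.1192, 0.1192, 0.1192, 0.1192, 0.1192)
A > D > C > B

Key insight: Entropy is maximized by uniform distributions and minimized by concentrated distributions.

Entropies:
  H(A) = 2.5850 bits
  H(B) = 1.0199 bits
  H(C) = 1.7011 bits
  H(D) = 2.3571 bits

Ranking: A > D > C > B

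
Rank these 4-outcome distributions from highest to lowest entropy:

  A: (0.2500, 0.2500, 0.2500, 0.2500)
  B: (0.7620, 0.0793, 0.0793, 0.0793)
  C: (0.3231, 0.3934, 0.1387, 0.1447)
A > C > B

Key insight: Entropy is maximized by uniform distributions and minimized by concentrated distributions.

- Uniform distributions have maximum entropy log₂(4) = 2.0000 bits
- The more "peaked" or concentrated a distribution, the lower its entropy

Entropies:
  H(A) = 2.0000 bits
  H(B) = 1.1689 bits
  H(C) = 1.8550 bits

Ranking: A > C > B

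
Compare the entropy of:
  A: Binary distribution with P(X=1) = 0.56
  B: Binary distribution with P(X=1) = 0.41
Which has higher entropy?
A

For binary distributions, entropy is maximized at p=0.5 and decreases as p moves toward 0 or 1.

H(A) = H(0.56) = 0.9896 bits
H(B) = H(0.41) = 0.9765 bits

Distribution A (p=0.56) is closer to uniform (p=0.5), so it has higher entropy.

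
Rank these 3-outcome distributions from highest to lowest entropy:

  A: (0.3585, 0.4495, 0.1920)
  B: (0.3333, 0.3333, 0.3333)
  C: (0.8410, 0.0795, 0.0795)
B > A > C

Key insight: Entropy is maximized by uniform distributions and minimized by concentrated distributions.

- Uniform distributions have maximum entropy log₂(3) = 1.5850 bits
- The more "peaked" or concentrated a distribution, the lower its entropy

Entropies:
  H(A) = 1.5062 bits
  H(B) = 1.5850 bits
  H(C) = 0.7909 bits

Ranking: B > A > C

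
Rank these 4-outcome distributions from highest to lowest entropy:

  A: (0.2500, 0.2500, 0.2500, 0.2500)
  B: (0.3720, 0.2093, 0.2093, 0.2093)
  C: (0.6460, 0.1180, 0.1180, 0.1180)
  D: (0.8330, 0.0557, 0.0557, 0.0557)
A > B > C > D

Key insight: Entropy is maximized by uniform distributions and minimized by concentrated distributions.

Entropies:
  H(A) = 2.0000 bits
  H(B) = 1.9476 bits
  H(C) = 1.4987 bits
  H(D) = 0.9155 bits

Ranking: A > B > C > D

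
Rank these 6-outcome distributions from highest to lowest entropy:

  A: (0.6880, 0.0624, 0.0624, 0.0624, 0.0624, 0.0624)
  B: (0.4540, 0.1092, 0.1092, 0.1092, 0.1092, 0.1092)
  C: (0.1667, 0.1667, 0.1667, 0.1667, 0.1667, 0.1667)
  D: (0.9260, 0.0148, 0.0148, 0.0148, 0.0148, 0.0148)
C > B > A > D

Key insight: Entropy is maximized by uniform distributions and minimized by concentrated distributions.

Entropies:
  H(A) = 1.6199 bits
  H(B) = 2.2617 bits
  H(C) = 2.5850 bits
  H(D) = 0.5525 bits

Ranking: C > B > A > D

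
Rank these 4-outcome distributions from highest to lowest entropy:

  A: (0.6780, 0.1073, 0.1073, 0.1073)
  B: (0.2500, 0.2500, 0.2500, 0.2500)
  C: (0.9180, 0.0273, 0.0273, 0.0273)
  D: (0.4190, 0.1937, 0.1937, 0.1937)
B > D > A > C

Key insight: Entropy is maximized by uniform distributions and minimized by concentrated distributions.

Entropies:
  H(A) = 1.4169 bits
  H(B) = 2.0000 bits
  H(C) = 0.5392 bits
  H(D) = 1.9018 bits

Ranking: B > D > A > C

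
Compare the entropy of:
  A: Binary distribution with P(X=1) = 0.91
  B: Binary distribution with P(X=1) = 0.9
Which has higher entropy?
B

For binary distributions, entropy is maximized at p=0.5 and decreases as p moves toward 0 or 1.

H(A) = H(0.91) = 0.4365 bits
H(B) = H(0.9) = 0.4690 bits

Distribution B (p=0.9) is closer to uniform (p=0.5), so it has higher entropy.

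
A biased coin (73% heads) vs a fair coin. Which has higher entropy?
Fair coin

The fair coin is uniform (p=0.5), maximizing binary entropy at 1 bit. The biased coin has H(0.73) ≈ 0.841 bits — its outcome is more predictable, so its entropy is lower.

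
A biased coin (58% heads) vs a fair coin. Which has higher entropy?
Fair coin

The fair coin is uniform (p=0.5), maximizing binary entropy at 1 bit. The biased coin has H(0.58) ≈ 0.981 bits — its outcome is more predictable, so its entropy is lower.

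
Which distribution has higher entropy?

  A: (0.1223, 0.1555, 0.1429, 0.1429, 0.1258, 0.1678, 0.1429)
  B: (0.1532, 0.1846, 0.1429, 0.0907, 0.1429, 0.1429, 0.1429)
A

Both distributions are close to uniform, making this a harder comparison.

H(A) = 2.7998 bits
H(B) = 2.7830 bits

The distribution closer to uniform has higher entropy.
Answer: A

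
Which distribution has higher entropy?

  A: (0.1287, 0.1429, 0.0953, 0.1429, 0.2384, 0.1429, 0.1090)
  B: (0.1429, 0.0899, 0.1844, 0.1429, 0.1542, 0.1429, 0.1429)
B

Both distributions are close to uniform, making this a harder comparison.

H(A) = 2.7488 bits
H(B) = 2.7824 bits

The distribution closer to uniform has higher entropy.
Answer: B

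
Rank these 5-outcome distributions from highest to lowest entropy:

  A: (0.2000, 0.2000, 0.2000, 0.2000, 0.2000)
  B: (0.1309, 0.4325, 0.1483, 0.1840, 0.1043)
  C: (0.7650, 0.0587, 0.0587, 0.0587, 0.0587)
A > B > C

Key insight: Entropy is maximized by uniform distributions and minimized by concentrated distributions.

- Uniform distributions have maximum entropy log₂(5) = 2.3219 bits
- The more "peaked" or concentrated a distribution, the lower its entropy

Entropies:
  H(A) = 2.3219 bits
  H(B) = 2.1048 bits
  H(C) = 1.2566 bits

Ranking: A > B > C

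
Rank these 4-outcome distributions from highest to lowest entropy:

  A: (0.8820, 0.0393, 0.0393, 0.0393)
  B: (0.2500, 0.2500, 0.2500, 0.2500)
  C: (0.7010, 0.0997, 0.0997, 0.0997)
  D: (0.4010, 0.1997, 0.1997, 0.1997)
B > D > C > A

Key insight: Entropy is maximized by uniform distributions and minimized by concentrated distributions.

Entropies:
  H(A) = 0.7106 bits
  H(B) = 2.0000 bits
  H(C) = 1.3540 bits
  H(D) = 1.9209 bits

Ranking: B > D > C > A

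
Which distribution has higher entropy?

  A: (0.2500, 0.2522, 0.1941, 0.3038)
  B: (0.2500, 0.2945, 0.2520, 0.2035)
B

Both distributions are close to uniform, making this a harder comparison.

H(A) = 1.9824 bits
H(B) = 1.9879 bits

The distribution closer to uniform has higher entropy.
Answer: B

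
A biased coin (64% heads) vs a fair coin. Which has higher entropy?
Fair coin

The fair coin is uniform (p=0.5), maximizing binary entropy at 1 bit. The biased coin has H(0.64) ≈ 0.943 bits — its outcome is more predictable, so its entropy is lower.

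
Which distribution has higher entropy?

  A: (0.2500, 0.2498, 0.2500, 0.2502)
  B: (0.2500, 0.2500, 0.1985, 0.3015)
A

Both distributions are close to uniform, making this a harder comparison.

H(A) = 2.0000 bits
H(B) = 1.9846 bits

The distribution closer to uniform has higher entropy.
Answer: A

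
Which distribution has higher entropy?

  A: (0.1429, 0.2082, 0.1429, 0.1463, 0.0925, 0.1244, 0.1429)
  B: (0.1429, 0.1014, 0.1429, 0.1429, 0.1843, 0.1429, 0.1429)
B

Both distributions are close to uniform, making this a harder comparison.

H(A) = 2.7720 bits
H(B) = 2.7898 bits

The distribution closer to uniform has higher entropy.
Answer: B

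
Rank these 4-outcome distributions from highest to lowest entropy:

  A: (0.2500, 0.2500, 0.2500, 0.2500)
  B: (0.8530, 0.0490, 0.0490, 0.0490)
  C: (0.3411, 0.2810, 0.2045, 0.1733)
A > C > B

Key insight: Entropy is maximized by uniform distributions and minimized by concentrated distributions.

- Uniform distributions have maximum entropy log₂(4) = 2.0000 bits
- The more "peaked" or concentrated a distribution, the lower its entropy

Entropies:
  H(A) = 2.0000 bits
  H(B) = 0.8353 bits
  H(C) = 1.9504 bits

Ranking: A > C > B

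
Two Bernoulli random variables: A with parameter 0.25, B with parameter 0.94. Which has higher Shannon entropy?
A

For binary distributions, entropy is maximized at p=0.5 and decreases as p moves toward 0 or 1.

H(A) = H(0.25) = 0.8113 bits
H(B) = H(0.94) = 0.3274 bits

Distribution A (p=0.25) is closer to uniform (p=0.5), so it has higher entropy.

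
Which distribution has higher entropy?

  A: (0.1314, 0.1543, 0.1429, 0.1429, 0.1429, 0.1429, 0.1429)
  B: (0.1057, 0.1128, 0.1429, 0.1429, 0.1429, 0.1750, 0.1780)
A

Both distributions are close to uniform, making this a harder comparison.

H(A) = 2.8060 bits
H(B) = 2.7841 bits

The distribution closer to uniform has higher entropy.
Answer: A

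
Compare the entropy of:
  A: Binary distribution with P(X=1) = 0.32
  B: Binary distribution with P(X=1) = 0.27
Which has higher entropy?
A

For binary distributions, entropy is maximized at p=0.5 and decreases as p moves toward 0 or 1.

H(A) = H(0.32) = 0.9044 bits
H(B) = H(0.27) = 0.8415 bits

Distribution A (p=0.32) is closer to uniform (p=0.5), so it has higher entropy.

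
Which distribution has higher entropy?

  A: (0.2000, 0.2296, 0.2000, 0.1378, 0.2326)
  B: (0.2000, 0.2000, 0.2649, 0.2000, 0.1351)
A

Both distributions are close to uniform, making this a harder comparison.

H(A) = 2.2996 bits
H(B) = 2.2909 bits

The distribution closer to uniform has higher entropy.
Answer: A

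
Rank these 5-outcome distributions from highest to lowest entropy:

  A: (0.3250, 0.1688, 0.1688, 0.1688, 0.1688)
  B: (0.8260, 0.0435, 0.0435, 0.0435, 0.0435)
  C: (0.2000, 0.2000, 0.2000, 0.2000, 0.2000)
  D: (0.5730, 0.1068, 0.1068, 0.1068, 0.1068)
C > A > D > B

Key insight: Entropy is maximized by uniform distributions and minimized by concentrated distributions.

Entropies:
  H(A) = 2.2597 bits
  H(B) = 1.0148 bits
  H(C) = 2.3219 bits
  H(D) = 1.8386 bits

Ranking: C > A > D > B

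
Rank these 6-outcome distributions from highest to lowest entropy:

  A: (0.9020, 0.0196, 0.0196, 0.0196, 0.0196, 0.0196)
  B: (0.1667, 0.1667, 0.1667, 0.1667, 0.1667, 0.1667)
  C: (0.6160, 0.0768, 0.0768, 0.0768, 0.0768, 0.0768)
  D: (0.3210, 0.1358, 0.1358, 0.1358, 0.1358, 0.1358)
B > D > C > A

Key insight: Entropy is maximized by uniform distributions and minimized by concentrated distributions.

Entropies:
  H(A) = 0.6902 bits
  H(B) = 2.5850 bits
  H(C) = 1.8524 bits
  H(D) = 2.4821 bits

Ranking: B > D > C > A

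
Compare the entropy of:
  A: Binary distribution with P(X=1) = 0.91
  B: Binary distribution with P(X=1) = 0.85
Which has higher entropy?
B

For binary distributions, entropy is maximized at p=0.5 and decreases as p moves toward 0 or 1.

H(A) = H(0.91) = 0.4365 bits
H(B) = H(0.85) = 0.6098 bits

Distribution B (p=0.85) is closer to uniform (p=0.5), so it has higher entropy.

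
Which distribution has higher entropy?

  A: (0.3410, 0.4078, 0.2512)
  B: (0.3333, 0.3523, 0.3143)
B

Both distributions are close to uniform, making this a harder comparison.

H(A) = 1.5577 bits
H(B) = 1.5834 bits

The distribution closer to uniform has higher entropy.
Answer: B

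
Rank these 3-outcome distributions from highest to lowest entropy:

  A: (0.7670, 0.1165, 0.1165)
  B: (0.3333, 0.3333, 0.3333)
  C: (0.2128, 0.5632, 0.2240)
B > C > A

Key insight: Entropy is maximized by uniform distributions and minimized by concentrated distributions.

- Uniform distributions have maximum entropy log₂(3) = 1.5850 bits
- The more "peaked" or concentrated a distribution, the lower its entropy

Entropies:
  H(A) = 1.0162 bits
  H(B) = 1.5850 bits
  H(C) = 1.4251 bits

Ranking: B > C > A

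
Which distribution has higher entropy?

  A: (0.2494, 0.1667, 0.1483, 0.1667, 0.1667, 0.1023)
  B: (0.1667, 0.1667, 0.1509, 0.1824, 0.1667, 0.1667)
B

Both distributions are close to uniform, making this a harder comparison.

H(A) = 2.5370 bits
H(B) = 2.5828 bits

The distribution closer to uniform has higher entropy.
Answer: B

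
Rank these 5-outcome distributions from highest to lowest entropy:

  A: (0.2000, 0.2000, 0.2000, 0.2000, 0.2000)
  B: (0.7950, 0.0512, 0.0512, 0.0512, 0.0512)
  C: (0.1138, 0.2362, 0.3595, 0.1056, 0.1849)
A > C > B

Key insight: Entropy is maximized by uniform distributions and minimized by concentrated distributions.

- Uniform distributions have maximum entropy log₂(5) = 2.3219 bits
- The more "peaked" or concentrated a distribution, the lower its entropy

Entropies:
  H(A) = 2.3219 bits
  H(B) = 1.1418 bits
  H(C) = 2.1719 bits

Ranking: A > C > B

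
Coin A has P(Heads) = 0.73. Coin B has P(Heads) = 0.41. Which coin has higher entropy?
B

For binary distributions, entropy is maximized at p=0.5 and decreases as p moves toward 0 or 1.

H(A) = H(0.73) = 0.8415 bits
H(B) = H(0.41) = 0.9765 bits

Distribution B (p=0.41) is closer to uniform (p=0.5), so it has higher entropy.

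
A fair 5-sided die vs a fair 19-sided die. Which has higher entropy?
19-sided die

Both are uniform distributions; for uniform over n outcomes, H = log₂(n). H(5-sided) = log₂(5) = 2.322 bits and H(19-sided) = log₂(19) = 4.248 bits. More outcomes in a uniform distribution means higher entropy.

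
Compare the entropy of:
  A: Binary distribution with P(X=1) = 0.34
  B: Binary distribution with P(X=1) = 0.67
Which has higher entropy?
A

For binary distributions, entropy is maximized at p=0.5 and decreases as p moves toward 0 or 1.

H(A) = H(0.34) = 0.9248 bits
H(B) = H(0.67) = 0.9149 bits

Distribution A (p=0.34) is closer to uniform (p=0.5), so it has higher entropy.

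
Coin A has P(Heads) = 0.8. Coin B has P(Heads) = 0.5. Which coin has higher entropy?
B

For binary distributions, entropy is maximized at p=0.5 and decreases as p moves toward 0 or 1.

H(A) = H(0.8) = 0.7219 bits
H(B) = H(0.5) = 1.0000 bits

Distribution B (p=0.5) is closer to uniform (p=0.5), so it has higher entropy.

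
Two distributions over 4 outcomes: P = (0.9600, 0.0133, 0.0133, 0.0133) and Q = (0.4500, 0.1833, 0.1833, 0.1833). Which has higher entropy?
Q

P is highly concentrated on one outcome (96%), making it nearly deterministic. Q spreads its mass more evenly (max 45%). The more spread-out distribution has higher entropy: H(P) ≈ 0.306 bits, H(Q) ≈ 1.865 bits.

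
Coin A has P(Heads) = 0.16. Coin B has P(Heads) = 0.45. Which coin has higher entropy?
B

For binary distributions, entropy is maximized at p=0.5 and decreases as p moves toward 0 or 1.

H(A) = H(0.16) = 0.6343 bits
H(B) = H(0.45) = 0.9928 bits

Distribution B (p=0.45) is closer to uniform (p=0.5), so it has higher entropy.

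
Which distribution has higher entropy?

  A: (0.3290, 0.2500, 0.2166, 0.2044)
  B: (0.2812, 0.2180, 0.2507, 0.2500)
B

Both distributions are close to uniform, making this a harder comparison.

H(A) = 1.9739 bits
H(B) = 1.9942 bits

The distribution closer to uniform has higher entropy.
Answer: B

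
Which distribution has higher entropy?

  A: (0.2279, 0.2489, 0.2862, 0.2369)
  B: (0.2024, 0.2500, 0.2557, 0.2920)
A

Both distributions are close to uniform, making this a harder comparison.

H(A) = 1.9944 bits
H(B) = 1.9881 bits

The distribution closer to uniform has higher entropy.
Answer: A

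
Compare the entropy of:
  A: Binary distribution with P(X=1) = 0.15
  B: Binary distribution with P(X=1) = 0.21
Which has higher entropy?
B

For binary distributions, entropy is maximized at p=0.5 and decreases as p moves toward 0 or 1.

H(A) = H(0.15) = 0.6098 bits
H(B) = H(0.21) = 0.7415 bits

Distribution B (p=0.21) is closer to uniform (p=0.5), so it has higher entropy.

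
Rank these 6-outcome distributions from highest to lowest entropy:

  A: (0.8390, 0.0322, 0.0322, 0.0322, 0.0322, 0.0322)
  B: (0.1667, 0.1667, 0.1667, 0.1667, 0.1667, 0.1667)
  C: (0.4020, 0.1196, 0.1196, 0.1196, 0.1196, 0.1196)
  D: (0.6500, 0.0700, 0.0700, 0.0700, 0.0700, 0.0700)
B > C > D > A

Key insight: Entropy is maximized by uniform distributions and minimized by concentrated distributions.

Entropies:
  H(A) = 1.0105 bits
  H(B) = 2.5850 bits
  H(C) = 2.3606 bits
  H(D) = 1.7467 bits

Ranking: B > C > D > A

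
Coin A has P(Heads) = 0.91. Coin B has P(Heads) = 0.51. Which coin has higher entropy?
B

For binary distributions, entropy is maximized at p=0.5 and decreases as p moves toward 0 or 1.

H(A) = H(0.91) = 0.4365 bits
H(B) = H(0.51) = 0.9997 bits

Distribution B (p=0.51) is closer to uniform (p=0.5), so it has higher entropy.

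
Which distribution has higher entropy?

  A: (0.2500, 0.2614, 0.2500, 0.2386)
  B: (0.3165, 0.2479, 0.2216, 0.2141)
A

Both distributions are close to uniform, making this a harder comparison.

H(A) = 1.9993 bits
H(B) = 1.9819 bits

The distribution closer to uniform has higher entropy.
Answer: A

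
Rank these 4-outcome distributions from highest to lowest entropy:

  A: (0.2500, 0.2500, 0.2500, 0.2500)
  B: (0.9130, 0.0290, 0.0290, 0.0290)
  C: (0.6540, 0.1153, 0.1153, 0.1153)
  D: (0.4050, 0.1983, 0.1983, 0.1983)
A > D > C > B

Key insight: Entropy is maximized by uniform distributions and minimized by concentrated distributions.

Entropies:
  H(A) = 2.0000 bits
  H(B) = 0.5643 bits
  H(C) = 1.4788 bits
  H(D) = 1.9169 bits

Ranking: A > D > C > B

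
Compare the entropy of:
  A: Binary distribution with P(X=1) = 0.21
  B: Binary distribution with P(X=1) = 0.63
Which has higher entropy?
B

For binary distributions, entropy is maximized at p=0.5 and decreases as p moves toward 0 or 1.

H(A) = H(0.21) = 0.7415 bits
H(B) = H(0.63) = 0.9507 bits

Distribution B (p=0.63) is closer to uniform (p=0.5), so it has higher entropy.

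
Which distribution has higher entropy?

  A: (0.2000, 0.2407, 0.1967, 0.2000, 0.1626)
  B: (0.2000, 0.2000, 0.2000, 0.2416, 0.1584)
A

Both distributions are close to uniform, making this a harder comparison.

H(A) = 2.3109 bits
H(B) = 2.3093 bits

The distribution closer to uniform has higher entropy.
Answer: A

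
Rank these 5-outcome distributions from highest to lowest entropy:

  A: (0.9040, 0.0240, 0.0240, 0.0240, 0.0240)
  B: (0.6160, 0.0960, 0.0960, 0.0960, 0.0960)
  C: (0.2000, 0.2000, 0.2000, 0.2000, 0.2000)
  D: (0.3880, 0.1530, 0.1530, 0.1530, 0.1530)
C > D > B > A

Key insight: Entropy is maximized by uniform distributions and minimized by concentrated distributions.

Entropies:
  H(A) = 0.6482 bits
  H(B) = 1.7288 bits
  H(C) = 2.3219 bits
  H(D) = 2.1875 bits

Ranking: C > D > B > A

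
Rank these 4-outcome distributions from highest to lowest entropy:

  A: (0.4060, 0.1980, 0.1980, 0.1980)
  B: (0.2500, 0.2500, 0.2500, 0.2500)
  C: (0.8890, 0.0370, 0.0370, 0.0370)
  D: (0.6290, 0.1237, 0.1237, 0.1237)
B > A > D > C

Key insight: Entropy is maximized by uniform distributions and minimized by concentrated distributions.

Entropies:
  H(A) = 1.9158 bits
  H(B) = 2.0000 bits
  H(C) = 0.6789 bits
  H(D) = 1.5395 bits

Ranking: B > A > D > C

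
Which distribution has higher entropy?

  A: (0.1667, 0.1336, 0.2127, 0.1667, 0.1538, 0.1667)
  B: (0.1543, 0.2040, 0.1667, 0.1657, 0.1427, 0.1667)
B

Both distributions are close to uniform, making this a harder comparison.

H(A) = 2.5707 bits
H(B) = 2.5761 bits

The distribution closer to uniform has higher entropy.
Answer: B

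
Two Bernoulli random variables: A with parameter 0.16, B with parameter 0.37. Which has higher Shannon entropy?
B

For binary distributions, entropy is maximized at p=0.5 and decreases as p moves toward 0 or 1.

H(A) = H(0.16) = 0.6343 bits
H(B) = H(0.37) = 0.9507 bits

Distribution B (p=0.37) is closer to uniform (p=0.5), so it has higher entropy.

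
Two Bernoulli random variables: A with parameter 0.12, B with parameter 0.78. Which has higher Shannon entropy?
B

For binary distributions, entropy is maximized at p=0.5 and decreases as p moves toward 0 or 1.

H(A) = H(0.12) = 0.5294 bits
H(B) = H(0.78) = 0.7602 bits

Distribution B (p=0.78) is closer to uniform (p=0.5), so it has higher entropy.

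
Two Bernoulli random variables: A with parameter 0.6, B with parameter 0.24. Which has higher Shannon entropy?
A

For binary distributions, entropy is maximized at p=0.5 and decreases as p moves toward 0 or 1.

H(A) = H(0.6) = 0.9710 bits
H(B) = H(0.24) = 0.7950 bits

Distribution A (p=0.6) is closer to uniform (p=0.5), so it has higher entropy.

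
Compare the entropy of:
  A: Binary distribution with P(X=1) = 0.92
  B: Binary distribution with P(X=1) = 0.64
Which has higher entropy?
B

For binary distributions, entropy is maximized at p=0.5 and decreases as p moves toward 0 or 1.

H(A) = H(0.92) = 0.4022 bits
H(B) = H(0.64) = 0.9427 bits

Distribution B (p=0.64) is closer to uniform (p=0.5), so it has higher entropy.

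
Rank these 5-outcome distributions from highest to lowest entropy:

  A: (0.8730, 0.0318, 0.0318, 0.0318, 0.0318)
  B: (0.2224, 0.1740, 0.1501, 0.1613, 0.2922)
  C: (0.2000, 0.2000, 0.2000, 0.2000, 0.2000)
C > B > A

Key insight: Entropy is maximized by uniform distributions and minimized by concentrated distributions.

- Uniform distributions have maximum entropy log₂(5) = 2.3219 bits
- The more "peaked" or concentrated a distribution, the lower its entropy

Entropies:
  H(A) = 0.8032 bits
  H(B) = 2.2752 bits
  H(C) = 2.3219 bits

Ranking: C > B > A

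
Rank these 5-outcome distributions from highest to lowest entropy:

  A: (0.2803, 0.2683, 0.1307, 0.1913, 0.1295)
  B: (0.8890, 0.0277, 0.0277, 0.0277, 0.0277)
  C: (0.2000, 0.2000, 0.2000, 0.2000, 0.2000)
C > A > B

Key insight: Entropy is maximized by uniform distributions and minimized by concentrated distributions.

- Uniform distributions have maximum entropy log₂(5) = 2.3219 bits
- The more "peaked" or concentrated a distribution, the lower its entropy

Entropies:
  H(A) = 2.2456 bits
  H(B) = 0.7249 bits
  H(C) = 2.3219 bits

Ranking: C > A > B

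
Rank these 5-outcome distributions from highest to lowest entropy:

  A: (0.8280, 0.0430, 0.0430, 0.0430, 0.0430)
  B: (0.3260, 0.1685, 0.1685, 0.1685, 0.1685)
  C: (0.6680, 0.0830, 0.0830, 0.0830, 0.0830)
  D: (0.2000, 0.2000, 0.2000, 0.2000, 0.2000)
D > B > C > A

Key insight: Entropy is maximized by uniform distributions and minimized by concentrated distributions.

Entropies:
  H(A) = 1.0063 bits
  H(B) = 2.2588 bits
  H(C) = 1.5810 bits
  H(D) = 2.3219 bits

Ranking: D > B > C > A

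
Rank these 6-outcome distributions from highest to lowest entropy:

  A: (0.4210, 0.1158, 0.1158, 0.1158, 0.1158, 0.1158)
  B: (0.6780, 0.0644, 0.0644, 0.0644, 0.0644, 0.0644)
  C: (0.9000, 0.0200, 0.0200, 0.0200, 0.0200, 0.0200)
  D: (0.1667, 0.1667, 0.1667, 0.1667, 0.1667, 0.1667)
D > A > B > C

Key insight: Entropy is maximized by uniform distributions and minimized by concentrated distributions.

Entropies:
  H(A) = 2.3263 bits
  H(B) = 1.6542 bits
  H(C) = 0.7012 bits
  H(D) = 2.5850 bits

Ranking: D > A > B > C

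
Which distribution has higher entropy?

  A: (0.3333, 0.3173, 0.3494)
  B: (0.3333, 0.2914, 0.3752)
A

Both distributions are close to uniform, making this a harder comparison.

H(A) = 1.5838 bits
H(B) = 1.5773 bits

The distribution closer to uniform has higher entropy.
Answer: A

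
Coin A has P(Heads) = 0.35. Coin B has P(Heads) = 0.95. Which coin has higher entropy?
A

For binary distributions, entropy is maximized at p=0.5 and decreases as p moves toward 0 or 1.

H(A) = H(0.35) = 0.9341 bits
H(B) = H(0.95) = 0.2864 bits

Distribution A (p=0.35) is closer to uniform (p=0.5), so it has higher entropy.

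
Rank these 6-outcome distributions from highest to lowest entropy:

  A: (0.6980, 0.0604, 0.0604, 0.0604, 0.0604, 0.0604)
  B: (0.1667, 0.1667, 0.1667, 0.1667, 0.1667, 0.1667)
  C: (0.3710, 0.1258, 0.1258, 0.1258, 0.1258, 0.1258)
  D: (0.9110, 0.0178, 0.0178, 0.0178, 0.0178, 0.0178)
B > C > A > D

Key insight: Entropy is maximized by uniform distributions and minimized by concentrated distributions.

Entropies:
  H(A) = 1.5849 bits
  H(B) = 2.5850 bits
  H(C) = 2.4119 bits
  H(D) = 0.6398 bits

Ranking: B > C > A > D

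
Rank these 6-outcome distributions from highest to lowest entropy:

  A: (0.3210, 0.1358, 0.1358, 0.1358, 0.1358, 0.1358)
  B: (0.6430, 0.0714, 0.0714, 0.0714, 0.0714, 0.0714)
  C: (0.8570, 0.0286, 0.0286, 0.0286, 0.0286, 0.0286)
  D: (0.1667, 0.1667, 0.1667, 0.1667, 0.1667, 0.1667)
D > A > B > C

Key insight: Entropy is maximized by uniform distributions and minimized by concentrated distributions.

Entropies:
  H(A) = 2.4821 bits
  H(B) = 1.7691 bits
  H(C) = 0.9241 bits
  H(D) = 2.5850 bits

Ranking: D > A > B > C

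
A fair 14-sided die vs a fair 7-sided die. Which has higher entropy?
14-sided die

Both are uniform distributions; for uniform over n outcomes, H = log₂(n). H(14-sided) = log₂(14) = 3.807 bits and H(7-sided) = log₂(7) = 2.807 bits. More outcomes in a uniform distribution means higher entropy.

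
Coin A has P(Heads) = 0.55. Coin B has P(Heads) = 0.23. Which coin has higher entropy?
A

For binary distributions, entropy is maximized at p=0.5 and decreases as p moves toward 0 or 1.

H(A) = H(0.55) = 0.9928 bits
H(B) = H(0.23) = 0.7780 bits

Distribution A (p=0.55) is closer to uniform (p=0.5), so it has higher entropy.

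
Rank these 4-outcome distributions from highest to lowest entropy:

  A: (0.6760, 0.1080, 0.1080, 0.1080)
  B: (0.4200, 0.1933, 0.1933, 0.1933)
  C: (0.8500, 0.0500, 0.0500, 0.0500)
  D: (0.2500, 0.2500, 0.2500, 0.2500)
D > B > A > C

Key insight: Entropy is maximized by uniform distributions and minimized by concentrated distributions.

Entropies:
  H(A) = 1.4222 bits
  H(B) = 1.9007 bits
  H(C) = 0.8476 bits
  H(D) = 2.0000 bits

Ranking: D > B > A > C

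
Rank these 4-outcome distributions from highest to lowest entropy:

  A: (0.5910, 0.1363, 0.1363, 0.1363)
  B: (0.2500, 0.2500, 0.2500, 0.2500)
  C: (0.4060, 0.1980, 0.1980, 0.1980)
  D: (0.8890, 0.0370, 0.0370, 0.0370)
B > C > A > D

Key insight: Entropy is maximized by uniform distributions and minimized by concentrated distributions.

Entropies:
  H(A) = 1.6242 bits
  H(B) = 2.0000 bits
  H(C) = 1.9158 bits
  H(D) = 0.6789 bits

Ranking: B > C > A > D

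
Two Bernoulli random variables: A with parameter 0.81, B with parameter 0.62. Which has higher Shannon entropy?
B

For binary distributions, entropy is maximized at p=0.5 and decreases as p moves toward 0 or 1.

H(A) = H(0.81) = 0.7015 bits
H(B) = H(0.62) = 0.9580 bits

Distribution B (p=0.62) is closer to uniform (p=0.5), so it has higher entropy.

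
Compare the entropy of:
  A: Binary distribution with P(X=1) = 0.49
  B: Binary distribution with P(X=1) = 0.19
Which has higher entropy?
A

For binary distributions, entropy is maximized at p=0.5 and decreases as p moves toward 0 or 1.

H(A) = H(0.49) = 0.9997 bits
H(B) = H(0.19) = 0.7015 bits

Distribution A (p=0.49) is closer to uniform (p=0.5), so it has higher entropy.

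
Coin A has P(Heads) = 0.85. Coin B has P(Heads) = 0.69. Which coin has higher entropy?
B

For binary distributions, entropy is maximized at p=0.5 and decreases as p moves toward 0 or 1.

H(A) = H(0.85) = 0.6098 bits
H(B) = H(0.69) = 0.8932 bits

Distribution B (p=0.69) is closer to uniform (p=0.5), so it has higher entropy.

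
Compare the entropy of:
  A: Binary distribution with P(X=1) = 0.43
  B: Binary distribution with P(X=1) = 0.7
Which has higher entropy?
A

For binary distributions, entropy is maximized at p=0.5 and decreases as p moves toward 0 or 1.

H(A) = H(0.43) = 0.9858 bits
H(B) = H(0.7) = 0.8813 bits

Distribution A (p=0.43) is closer to uniform (p=0.5), so it has higher entropy.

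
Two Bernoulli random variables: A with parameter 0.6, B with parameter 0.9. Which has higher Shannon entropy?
A

For binary distributions, entropy is maximized at p=0.5 and decreases as p moves toward 0 or 1.

H(A) = H(0.6) = 0.9710 bits
H(B) = H(0.9) = 0.4690 bits

Distribution A (p=0.6) is closer to uniform (p=0.5), so it has higher entropy.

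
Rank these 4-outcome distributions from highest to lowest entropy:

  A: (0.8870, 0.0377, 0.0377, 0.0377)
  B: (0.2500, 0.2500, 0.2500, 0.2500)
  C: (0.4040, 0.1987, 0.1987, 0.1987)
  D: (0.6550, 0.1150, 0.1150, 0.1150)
B > C > D > A

Key insight: Entropy is maximized by uniform distributions and minimized by concentrated distributions.

Entropies:
  H(A) = 0.6880 bits
  H(B) = 2.0000 bits
  H(C) = 1.9179 bits
  H(D) = 1.4763 bits

Ranking: B > C > D > A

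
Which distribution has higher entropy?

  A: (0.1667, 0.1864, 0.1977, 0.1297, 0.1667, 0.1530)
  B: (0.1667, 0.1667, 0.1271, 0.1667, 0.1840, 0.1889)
B

Both distributions are close to uniform, making this a harder comparison.

H(A) = 2.5722 bits
H(B) = 2.5743 bits

The distribution closer to uniform has higher entropy.
Answer: B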